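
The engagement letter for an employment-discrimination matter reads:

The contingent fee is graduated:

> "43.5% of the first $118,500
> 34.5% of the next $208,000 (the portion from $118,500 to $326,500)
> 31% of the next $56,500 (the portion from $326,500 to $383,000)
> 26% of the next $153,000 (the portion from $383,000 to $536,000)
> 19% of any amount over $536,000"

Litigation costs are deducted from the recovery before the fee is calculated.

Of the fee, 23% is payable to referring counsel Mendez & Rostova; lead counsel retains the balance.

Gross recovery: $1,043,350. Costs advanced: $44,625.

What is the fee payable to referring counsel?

Fee base (net of costs): $1,043,350 − $44,625 = $998,725
First $118,500 at 43.5% = $51,547.50
Next $208,000 at 34.5% = $71,760.00
Next $56,500 at 31% = $17,515.00
Next $153,000 at 26% = $39,780.00
Remaining $462,725 at 19% = $87,917.75
Fee: $51,547.50 + $71,760.00 + $17,515.00 + $39,780.00 + $87,917.75 = $268,520.25
Referral share: 23% of $268,520.25 = $61,759.66; lead counsel retains $268,520.25 − $61,759.66 = $206,760.59.

$61,759.66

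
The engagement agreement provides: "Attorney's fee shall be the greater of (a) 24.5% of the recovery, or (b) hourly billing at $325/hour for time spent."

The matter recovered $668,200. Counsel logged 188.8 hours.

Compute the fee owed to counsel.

(a) 24.5% of $668,200 = $163,709.00
(b) 188.8 × $325 = $61,360.00
The greater is (a): $163,709.00.

$163,709.00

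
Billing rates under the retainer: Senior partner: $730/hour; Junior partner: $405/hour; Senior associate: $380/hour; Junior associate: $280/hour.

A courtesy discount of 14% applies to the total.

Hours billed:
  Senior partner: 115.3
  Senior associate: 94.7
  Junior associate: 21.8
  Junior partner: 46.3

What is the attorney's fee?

Senior partner: 115.3 × $730 = $84,169.00
Junior partner: 46.3 × $405 = $18,751.50
Senior associate: 94.7 × $380 = $35,986.00
Junior associate: 21.8 × $280 = $6,104.00
Subtotal: $145,010.50
Less 14% discount: −$20,301.47
Total: $145,010.50 − $20,301.47 = $124,709.03

$124,709.03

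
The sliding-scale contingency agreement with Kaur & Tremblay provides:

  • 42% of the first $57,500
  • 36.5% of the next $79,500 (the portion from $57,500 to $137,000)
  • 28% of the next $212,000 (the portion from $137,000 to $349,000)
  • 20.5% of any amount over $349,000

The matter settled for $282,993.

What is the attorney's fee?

First $57,500 at 42% = $24,150.00
Next $79,500 at 36.5% = $29,017.50
Remaining $145,993 at 28% = $40,878.04
Fee: $24,150.00 + $29,017.50 + $40,878.04 = $94,045.54

$94,045.54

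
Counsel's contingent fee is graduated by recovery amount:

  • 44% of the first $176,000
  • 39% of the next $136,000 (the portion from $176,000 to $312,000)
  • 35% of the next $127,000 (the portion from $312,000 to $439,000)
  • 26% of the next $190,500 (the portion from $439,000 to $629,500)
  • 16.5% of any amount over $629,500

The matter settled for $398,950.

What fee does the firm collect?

$160,912.50

First $176,000 at 44% = $77,440.00
Next $136,000 at 39% = $53,040.00
Remaining $86,950 at 35% = $30,432.50
Fee: $77,440.00 + $53,040.00 + $30,432.50 = $160,912.50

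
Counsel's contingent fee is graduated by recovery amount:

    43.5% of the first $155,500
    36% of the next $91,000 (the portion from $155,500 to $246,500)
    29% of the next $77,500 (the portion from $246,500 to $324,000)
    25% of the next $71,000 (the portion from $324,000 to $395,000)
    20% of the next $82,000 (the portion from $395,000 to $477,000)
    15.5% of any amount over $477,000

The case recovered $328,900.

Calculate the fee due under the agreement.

$124,102.50

First $155,500 at 43.5% = $67,642.50
Next $91,000 at 36% = $32,760.00
Next $77,500 at 29% = $22,475.00
Remaining $4,900 at 25% = $1,225.00
Fee: $67,642.50 + $32,760.00 + $22,475.00 + $1,225.00 = $124,102.50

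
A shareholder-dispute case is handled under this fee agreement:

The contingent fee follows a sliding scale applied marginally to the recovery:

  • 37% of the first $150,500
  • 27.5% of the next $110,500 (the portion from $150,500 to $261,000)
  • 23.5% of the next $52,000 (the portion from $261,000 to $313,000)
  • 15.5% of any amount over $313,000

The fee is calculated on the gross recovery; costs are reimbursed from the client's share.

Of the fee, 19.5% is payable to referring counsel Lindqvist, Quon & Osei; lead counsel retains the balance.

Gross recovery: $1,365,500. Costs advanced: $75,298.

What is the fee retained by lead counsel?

$210,451.15

Fee base is the gross recovery, $1,365,500; costs are reimbursed separately.
First $150,500 at 37% = $55,685.00
Next $110,500 at 27.5% = $30,387.50
Next $52,000 at 23.5% = $12,220.00
Remaining $1,052,500 at 15.5% = $163,137.50
Fee: $55,685.00 + $30,387.50 + $12,220.00 + $163,137.50 = $261,430.00
Referral share: 19.5% of $261,430.00 = $50,978.85; lead counsel retains $261,430.00 − $50,978.85 = $210,451.15.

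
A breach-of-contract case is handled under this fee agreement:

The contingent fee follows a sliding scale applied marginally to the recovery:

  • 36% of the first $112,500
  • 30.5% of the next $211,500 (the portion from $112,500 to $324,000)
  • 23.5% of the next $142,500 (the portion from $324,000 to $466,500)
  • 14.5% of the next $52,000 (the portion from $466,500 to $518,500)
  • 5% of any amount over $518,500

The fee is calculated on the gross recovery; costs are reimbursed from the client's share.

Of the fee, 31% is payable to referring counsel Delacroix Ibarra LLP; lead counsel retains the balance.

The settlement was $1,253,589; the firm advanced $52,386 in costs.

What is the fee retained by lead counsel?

Fee base is the gross recovery, $1,253,589; costs are reimbursed separately.
First $112,500 at 36% = $40,500.00
Next $211,500 at 30.5% = $64,507.50
Next $142,500 at 23.5% = $33,487.50
Next $52,000 at 14.5% = $7,540.00
Remaining $735,089 at 5% = $36,754.45
Fee: $40,500.00 + $64,507.50 + $33,487.50 + $7,540.00 + $36,754.45 = $182,789.45
Referral share: 31% of $182,789.45 = $56,664.73; lead counsel retains $182,789.45 − $56,664.73 = $126,124.72.

$126,124.72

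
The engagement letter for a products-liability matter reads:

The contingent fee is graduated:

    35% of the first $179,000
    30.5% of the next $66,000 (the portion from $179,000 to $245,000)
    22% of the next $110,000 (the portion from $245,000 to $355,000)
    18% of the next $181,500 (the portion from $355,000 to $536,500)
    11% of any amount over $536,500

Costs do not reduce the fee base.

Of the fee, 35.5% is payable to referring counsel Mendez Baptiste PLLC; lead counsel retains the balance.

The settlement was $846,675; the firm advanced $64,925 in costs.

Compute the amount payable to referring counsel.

Fee base is the gross recovery, $846,675; costs are reimbursed separately.
First $179,000 at 35% = $62,650.00
Next $66,000 at 30.5% = $20,130.00
Next $110,000 at 22% = $24,200.00
Next $181,500 at 18% = $32,670.00
Remaining $310,175 at 11% = $34,119.25
Fee: $62,650.00 + $20,130.00 + $24,200.00 + $32,670.00 + $34,119.25 = $173,769.25
Referral share: 35.5% of $173,769.25 = $61,688.08; lead counsel retains $173,769.25 − $61,688.08 = $112,081.17.

$61,688.08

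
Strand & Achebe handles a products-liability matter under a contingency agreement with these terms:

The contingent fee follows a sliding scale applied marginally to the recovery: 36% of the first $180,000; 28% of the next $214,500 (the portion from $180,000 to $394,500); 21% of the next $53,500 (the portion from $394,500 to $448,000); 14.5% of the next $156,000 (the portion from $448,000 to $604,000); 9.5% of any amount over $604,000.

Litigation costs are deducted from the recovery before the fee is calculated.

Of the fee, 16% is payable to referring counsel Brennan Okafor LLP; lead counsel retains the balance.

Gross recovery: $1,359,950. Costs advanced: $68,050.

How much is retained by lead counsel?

$188,215.02

Fee base (net of costs): $1,359,950 − $68,050 = $1,291,900
First $180,000 at 36% = $64,800.00
Next $214,500 at 28% = $60,060.00
Next $53,500 at 21% = $11,235.00
Next $156,000 at 14.5% = $22,620.00
Remaining $687,900 at 9.5% = $65,350.50
Fee: $64,800.00 + $60,060.00 + $11,235.00 + $22,620.00 + $65,350.50 = $224,065.50
Referral share: 16% of $224,065.50 = $35,850.48; lead counsel retains $224,065.50 − $35,850.48 = $188,215.02.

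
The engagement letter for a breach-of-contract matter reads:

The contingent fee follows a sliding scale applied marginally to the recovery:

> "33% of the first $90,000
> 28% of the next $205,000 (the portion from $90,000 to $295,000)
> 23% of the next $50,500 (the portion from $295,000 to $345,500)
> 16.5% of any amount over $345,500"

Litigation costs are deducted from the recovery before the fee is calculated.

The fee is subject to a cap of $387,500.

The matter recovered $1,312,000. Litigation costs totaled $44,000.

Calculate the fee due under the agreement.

$250,927.50

Fee base (net of costs): $1,312,000 − $44,000 = $1,268,000
First $90,000 at 33% = $29,700.00
Next $205,000 at 28% = $57,400.00
Next $50,500 at 23% = $11,615.00
Remaining $922,500 at 16.5% = $152,212.50
Fee: $29,700.00 + $57,400.00 + $11,615.00 + $152,212.50 = $250,927.50
$250,927.50 is under the $387,500 cap.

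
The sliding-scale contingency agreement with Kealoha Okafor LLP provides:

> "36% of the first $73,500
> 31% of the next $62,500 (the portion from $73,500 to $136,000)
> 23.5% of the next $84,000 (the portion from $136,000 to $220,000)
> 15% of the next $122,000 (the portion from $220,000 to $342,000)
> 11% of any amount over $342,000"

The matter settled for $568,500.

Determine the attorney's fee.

$108,790.00

First $73,500 at 36% = $26,460.00
Next $62,500 at 31% = $19,375.00
Next $84,000 at 23.5% = $19,740.00
Next $122,000 at 15% = $18,300.00
Remaining $226,500 at 11% = $24,915.00
Fee: $26,460.00 + $19,375.00 + $19,740.00 + $18,300.00 + $24,915.00 = $108,790.00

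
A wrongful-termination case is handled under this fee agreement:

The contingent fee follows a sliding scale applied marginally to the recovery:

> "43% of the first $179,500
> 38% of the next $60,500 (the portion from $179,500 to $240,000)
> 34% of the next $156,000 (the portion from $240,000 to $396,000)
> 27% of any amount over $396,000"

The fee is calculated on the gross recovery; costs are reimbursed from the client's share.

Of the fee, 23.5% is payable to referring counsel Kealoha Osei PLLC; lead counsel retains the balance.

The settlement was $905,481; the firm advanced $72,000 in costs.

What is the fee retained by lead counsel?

$222,442.78

Fee base is the gross recovery, $905,481; costs are reimbursed separately.
First $179,500 at 43% = $77,185.00
Next $60,500 at 38% = $22,990.00
Next $156,000 at 34% = $53,040.00
Remaining $509,481 at 27% = $137,559.87
Fee: $77,185.00 + $22,990.00 + $53,040.00 + $137,559.87 = $290,774.87
Referral share: 23.5% of $290,774.87 = $68,332.09; lead counsel retains $290,774.87 − $68,332.09 = $222,442.78.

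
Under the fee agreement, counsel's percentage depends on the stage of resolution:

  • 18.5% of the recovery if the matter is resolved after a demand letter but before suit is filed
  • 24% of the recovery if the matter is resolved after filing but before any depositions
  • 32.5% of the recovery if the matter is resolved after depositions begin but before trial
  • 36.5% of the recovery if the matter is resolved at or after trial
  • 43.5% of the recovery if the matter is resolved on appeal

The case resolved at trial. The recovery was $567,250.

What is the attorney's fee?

$207,046.25

The matter resolved at trial, so the 36.5% rate applies.
$567,250 × 36.5% = $207,046.25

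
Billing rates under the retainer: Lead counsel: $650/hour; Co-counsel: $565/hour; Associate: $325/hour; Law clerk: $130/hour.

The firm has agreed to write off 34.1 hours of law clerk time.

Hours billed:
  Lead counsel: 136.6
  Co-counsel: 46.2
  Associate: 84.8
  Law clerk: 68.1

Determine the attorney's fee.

$146,873.00

Lead counsel: 136.6 × $650 = $88,790.00
Co-counsel: 46.2 × $565 = $26,103.00
Associate: 84.8 × $325 = $27,560.00
Law clerk: 68.1 × $130 = $8,853.00
Subtotal: $151,306.00
Write-off: 34.1 × $130 = $4,433.00
Total: $151,306.00 − $4,433.00 = $146,873.00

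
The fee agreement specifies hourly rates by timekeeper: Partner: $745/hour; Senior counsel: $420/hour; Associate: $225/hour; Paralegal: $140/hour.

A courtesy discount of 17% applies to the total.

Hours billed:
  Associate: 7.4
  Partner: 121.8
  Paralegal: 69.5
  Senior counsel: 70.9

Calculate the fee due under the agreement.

$109,488.62

Partner: 121.8 × $745 = $90,741.00
Senior counsel: 70.9 × $420 = $29,778.00
Associate: 7.4 × $225 = $1,665.00
Paralegal: 69.5 × $140 = $9,730.00
Subtotal: $131,914.00
Less 17% discount: −$22,425.38
Total: $131,914.00 − $22,425.38 = $109,488.62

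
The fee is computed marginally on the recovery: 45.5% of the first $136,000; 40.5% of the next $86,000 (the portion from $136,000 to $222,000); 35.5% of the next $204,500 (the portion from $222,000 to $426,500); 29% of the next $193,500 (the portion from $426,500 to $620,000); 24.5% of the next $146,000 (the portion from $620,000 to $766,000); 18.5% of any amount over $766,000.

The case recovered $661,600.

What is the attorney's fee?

$235,614.50

First $136,000 at 45.5% = $61,880.00
Next $86,000 at 40.5% = $34,830.00
Next $204,500 at 35.5% = $72,597.50
Next $193,500 at 29% = $56,115.00
Remaining $41,600 at 24.5% = $10,192.00
Fee: $61,880.00 + $34,830.00 + $72,597.50 + $56,115.00 + $10,192.00 = $235,614.50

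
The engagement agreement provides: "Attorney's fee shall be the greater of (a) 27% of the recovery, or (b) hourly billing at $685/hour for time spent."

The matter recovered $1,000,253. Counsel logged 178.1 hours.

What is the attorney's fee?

$270,068.31

(a) 27% of $1,000,253 = $270,068.31
(b) 178.1 × $685 = $121,998.50
The greater is (a): $270,068.31.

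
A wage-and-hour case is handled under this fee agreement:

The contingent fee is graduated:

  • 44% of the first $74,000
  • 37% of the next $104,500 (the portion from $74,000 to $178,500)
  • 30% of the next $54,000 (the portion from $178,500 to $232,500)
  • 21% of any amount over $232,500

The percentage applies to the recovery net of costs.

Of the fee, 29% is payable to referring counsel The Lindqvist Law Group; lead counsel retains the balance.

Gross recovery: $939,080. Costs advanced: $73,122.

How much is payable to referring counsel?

Fee base (net of costs): $939,080 − $73,122 = $865,958
First $74,000 at 44% = $32,560.00
Next $104,500 at 37% = $38,665.00
Next $54,000 at 30% = $16,200.00
Remaining $633,458 at 21% = $133,026.18
Fee: $32,560.00 + $38,665.00 + $16,200.00 + $133,026.18 = $220,451.18
Referral share: 29% of $220,451.18 = $63,930.84; lead counsel retains $220,451.18 − $63,930.84 = $156,520.34.

$63,930.84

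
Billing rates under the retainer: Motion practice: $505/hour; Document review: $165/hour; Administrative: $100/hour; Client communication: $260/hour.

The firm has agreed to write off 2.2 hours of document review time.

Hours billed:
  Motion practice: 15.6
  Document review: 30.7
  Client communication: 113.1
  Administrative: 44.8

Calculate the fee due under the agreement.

$46,466.50

Motion practice: 15.6 × $505 = $7,878.00
Document review: 30.7 × $165 = $5,065.50
Administrative: 44.8 × $100 = $4,480.00
Client communication: 113.1 × $260 = $29,406.00
Subtotal: $46,829.50
Write-off: 2.2 × $165 = $363.00
Total: $46,829.50 − $363.00 = $46,466.50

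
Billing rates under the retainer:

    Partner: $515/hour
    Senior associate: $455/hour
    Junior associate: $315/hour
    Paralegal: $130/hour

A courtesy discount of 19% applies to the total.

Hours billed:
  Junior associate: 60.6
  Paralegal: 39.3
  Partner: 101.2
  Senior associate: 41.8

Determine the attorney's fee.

Partner: 101.2 × $515 = $52,118.00
Senior associate: 41.8 × $455 = $19,019.00
Junior associate: 60.6 × $315 = $19,089.00
Paralegal: 39.3 × $130 = $5,109.00
Subtotal: $95,335.00
Less 19% discount: −$18,113.65
Total: $95,335.00 − $18,113.65 = $77,221.35

$77,221.35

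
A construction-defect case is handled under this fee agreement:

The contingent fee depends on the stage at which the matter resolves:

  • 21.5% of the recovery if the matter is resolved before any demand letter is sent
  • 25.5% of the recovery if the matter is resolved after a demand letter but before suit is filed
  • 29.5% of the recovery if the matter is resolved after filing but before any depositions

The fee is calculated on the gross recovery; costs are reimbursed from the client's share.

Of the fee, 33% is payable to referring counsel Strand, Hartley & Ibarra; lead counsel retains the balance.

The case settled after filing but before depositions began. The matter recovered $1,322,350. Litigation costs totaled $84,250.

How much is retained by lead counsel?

Fee base is the gross recovery, $1,322,350; costs are reimbursed separately.
The matter settled after filing but before depositions began, so the 29.5% rate applies.
$1,322,350 × 29.5% = $390,093.25
Referral share: 33% of $390,093.25 = $128,730.77; lead counsel retains $390,093.25 − $128,730.77 = $261,362.48.

$261,362.48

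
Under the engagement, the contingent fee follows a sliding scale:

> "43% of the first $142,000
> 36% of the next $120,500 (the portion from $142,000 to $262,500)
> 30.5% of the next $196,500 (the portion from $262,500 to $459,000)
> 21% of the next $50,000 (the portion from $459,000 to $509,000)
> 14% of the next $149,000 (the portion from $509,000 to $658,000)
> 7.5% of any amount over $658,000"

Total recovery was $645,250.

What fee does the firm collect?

$193,947.50

First $142,000 at 43% = $61,060.00
Next $120,500 at 36% = $43,380.00
Next $196,500 at 30.5% = $59,932.50
Next $50,000 at 21% = $10,500.00
Remaining $136,250 at 14% = $19,075.00
Fee: $61,060.00 + $43,380.00 + $59,932.50 + $10,500.00 + $19,075.00 = $193,947.50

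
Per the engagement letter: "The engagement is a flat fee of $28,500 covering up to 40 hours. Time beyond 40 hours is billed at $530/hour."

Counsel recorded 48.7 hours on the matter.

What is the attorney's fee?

$33,111.00

Flat fee: $28,500.00
Excess hours: 48.7 − 40 = 8.7
Overrun: 8.7 × $530 = $4,611.00
Total: $28,500.00 + $4,611.00 = $33,111.00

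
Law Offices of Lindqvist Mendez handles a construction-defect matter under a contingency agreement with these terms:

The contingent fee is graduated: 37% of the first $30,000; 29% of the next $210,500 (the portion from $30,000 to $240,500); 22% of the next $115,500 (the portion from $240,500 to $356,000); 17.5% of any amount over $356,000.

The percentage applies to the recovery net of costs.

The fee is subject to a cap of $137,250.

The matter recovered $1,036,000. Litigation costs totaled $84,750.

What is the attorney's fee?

Fee base (net of costs): $1,036,000 − $84,750 = $951,250
First $30,000 at 37% = $11,100.00
Next $210,500 at 29% = $61,045.00
Next $115,500 at 22% = $25,410.00
Remaining $595,250 at 17.5% = $104,168.75
Fee: $11,100.00 + $61,045.00 + $25,410.00 + $104,168.75 = $201,723.75
$201,723.75 exceeds the $137,250 cap, so the fee is capped at $137,250.00.

$137,250.00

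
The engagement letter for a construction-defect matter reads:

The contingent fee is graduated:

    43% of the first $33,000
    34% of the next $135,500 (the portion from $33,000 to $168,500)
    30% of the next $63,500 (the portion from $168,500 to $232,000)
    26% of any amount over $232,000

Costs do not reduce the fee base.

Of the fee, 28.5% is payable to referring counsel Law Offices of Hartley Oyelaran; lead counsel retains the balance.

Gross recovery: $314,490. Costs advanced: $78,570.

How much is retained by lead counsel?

Fee base is the gross recovery, $314,490; costs are reimbursed separately.
First $33,000 at 43% = $14,190.00
Next $135,500 at 34% = $46,070.00
Next $63,500 at 30% = $19,050.00
Remaining $82,490 at 26% = $21,447.40
Fee: $14,190.00 + $46,070.00 + $19,050.00 + $21,447.40 = $100,757.40
Referral share: 28.5% of $100,757.40 = $28,715.86; lead counsel retains $100,757.40 − $28,715.86 = $72,041.54.

$72,041.54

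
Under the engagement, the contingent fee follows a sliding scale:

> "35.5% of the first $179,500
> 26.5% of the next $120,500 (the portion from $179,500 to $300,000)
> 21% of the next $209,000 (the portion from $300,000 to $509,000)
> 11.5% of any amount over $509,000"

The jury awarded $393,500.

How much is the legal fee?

First $179,500 at 35.5% = $63,722.50
Next $120,500 at 26.5% = $31,932.50
Remaining $93,500 at 21% = $19,635.00
Fee: $63,722.50 + $31,932.50 + $19,635.00 = $115,290.00

$115,290.00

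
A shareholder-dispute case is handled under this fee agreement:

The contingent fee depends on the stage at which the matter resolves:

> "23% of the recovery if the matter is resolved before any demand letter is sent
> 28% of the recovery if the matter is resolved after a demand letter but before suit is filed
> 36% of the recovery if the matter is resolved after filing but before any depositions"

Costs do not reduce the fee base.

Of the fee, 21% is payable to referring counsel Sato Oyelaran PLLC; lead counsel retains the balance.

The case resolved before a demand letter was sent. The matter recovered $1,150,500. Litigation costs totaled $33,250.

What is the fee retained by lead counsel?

Fee base is the gross recovery, $1,150,500; costs are reimbursed separately.
The matter resolved before a demand letter was sent, so the 23% rate applies.
$1,150,500 × 23% = $264,615.00
Referral share: 21% of $264,615.00 = $55,569.15; lead counsel retains $264,615.00 − $55,569.15 = $209,045.85.

$209,045.85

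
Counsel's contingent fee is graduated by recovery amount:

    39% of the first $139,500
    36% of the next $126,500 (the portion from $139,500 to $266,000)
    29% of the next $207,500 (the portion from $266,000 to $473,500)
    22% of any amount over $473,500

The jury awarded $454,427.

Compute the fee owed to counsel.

First $139,500 at 39% = $54,405.00
Next $126,500 at 36% = $45,540.00
Remaining $188,427 at 29% = $54,643.83
Fee: $54,405.00 + $45,540.00 + $54,643.83 = $154,588.83

$154,588.83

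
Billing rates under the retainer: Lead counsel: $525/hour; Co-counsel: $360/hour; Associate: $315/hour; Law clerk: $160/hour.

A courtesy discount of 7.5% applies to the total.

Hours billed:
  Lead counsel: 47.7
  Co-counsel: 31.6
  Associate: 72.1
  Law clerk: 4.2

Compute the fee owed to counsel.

$55,316.85

Lead counsel: 47.7 × $525 = $25,042.50
Co-counsel: 31.6 × $360 = $11,376.00
Associate: 72.1 × $315 = $22,711.50
Law clerk: 4.2 × $160 = $672.00
Subtotal: $59,802.00
Less 7.5% discount: −$4,485.15
Total: $59,802.00 − $4,485.15 = $55,316.85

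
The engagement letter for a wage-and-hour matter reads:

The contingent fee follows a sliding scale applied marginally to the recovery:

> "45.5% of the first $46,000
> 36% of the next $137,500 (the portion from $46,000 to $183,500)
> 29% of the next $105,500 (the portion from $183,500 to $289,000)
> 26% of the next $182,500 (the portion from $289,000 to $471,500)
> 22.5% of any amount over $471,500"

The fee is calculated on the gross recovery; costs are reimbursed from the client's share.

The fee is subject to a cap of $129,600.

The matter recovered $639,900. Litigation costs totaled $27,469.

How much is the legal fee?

$129,600.00

Fee base is the gross recovery, $639,900; costs are reimbursed separately.
First $46,000 at 45.5% = $20,930.00
Next $137,500 at 36% = $49,500.00
Next $105,500 at 29% = $30,595.00
Next $182,500 at 26% = $47,450.00
Remaining $168,400 at 22.5% = $37,890.00
Fee: $20,930.00 + $49,500.00 + $30,595.00 + $47,450.00 + $37,890.00 = $186,365.00
$186,365.00 exceeds the $129,600 cap, so the fee is capped at $129,600.00.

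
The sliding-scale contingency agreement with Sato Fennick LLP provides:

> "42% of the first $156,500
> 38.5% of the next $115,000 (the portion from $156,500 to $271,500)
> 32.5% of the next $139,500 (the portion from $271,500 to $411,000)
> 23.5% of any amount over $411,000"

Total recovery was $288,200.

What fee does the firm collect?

$115,432.50

First $156,500 at 42% = $65,730.00
Next $115,000 at 38.5% = $44,275.00
Remaining $16,700 at 32.5% = $5,427.50
Fee: $65,730.00 + $44,275.00 + $5,427.50 = $115,432.50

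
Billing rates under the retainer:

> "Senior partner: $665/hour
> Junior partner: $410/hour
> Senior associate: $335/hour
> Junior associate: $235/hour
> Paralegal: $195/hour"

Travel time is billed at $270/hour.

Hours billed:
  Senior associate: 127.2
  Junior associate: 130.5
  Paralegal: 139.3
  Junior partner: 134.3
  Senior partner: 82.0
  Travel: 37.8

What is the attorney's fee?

$220,242.00

Senior partner: 82.0 × $665 = $54,530.00
Junior partner: 134.3 × $410 = $55,063.00
Senior associate: 127.2 × $335 = $42,612.00
Junior associate: 130.5 × $235 = $30,667.50
Paralegal: 139.3 × $195 = $27,163.50
Subtotal: $54,530.00 + $55,063.00 + $42,612.00 + $30,667.50 + $27,163.50 = $210,036.00
Travel: 37.8 × $270 = $10,206.00
Total: $210,036.00 + $10,206.00 = $220,242.00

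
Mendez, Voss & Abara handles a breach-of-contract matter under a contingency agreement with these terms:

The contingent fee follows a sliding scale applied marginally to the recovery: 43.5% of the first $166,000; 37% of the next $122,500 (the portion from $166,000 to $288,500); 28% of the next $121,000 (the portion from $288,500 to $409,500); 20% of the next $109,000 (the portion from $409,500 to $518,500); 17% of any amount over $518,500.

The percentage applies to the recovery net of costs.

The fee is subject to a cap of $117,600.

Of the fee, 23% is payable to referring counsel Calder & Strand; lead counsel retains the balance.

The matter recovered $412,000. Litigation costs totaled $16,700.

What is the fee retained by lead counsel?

Fee base (net of costs): $412,000 − $16,700 = $395,300
First $166,000 at 43.5% = $72,210.00
Next $122,500 at 37% = $45,325.00
Remaining $106,800 at 28% = $29,904.00
Fee: $72,210.00 + $45,325.00 + $29,904.00 = $147,439.00
$147,439.00 exceeds the $117,600 cap, so the fee is capped at $117,600.00.
Referral share: 23% of $117,600.00 = $27,048.00; lead counsel retains $117,600.00 − $27,048.00 = $90,552.00.

$90,552.00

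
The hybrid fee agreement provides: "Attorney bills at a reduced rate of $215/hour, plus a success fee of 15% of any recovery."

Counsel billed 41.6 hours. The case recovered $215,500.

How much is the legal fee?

$41,269.00

Hourly: 41.6 × $215 = $8,944.00
Success fee: 15% of $215,500 = $32,325.00
Total: $8,944.00 + $32,325.00 = $41,269.00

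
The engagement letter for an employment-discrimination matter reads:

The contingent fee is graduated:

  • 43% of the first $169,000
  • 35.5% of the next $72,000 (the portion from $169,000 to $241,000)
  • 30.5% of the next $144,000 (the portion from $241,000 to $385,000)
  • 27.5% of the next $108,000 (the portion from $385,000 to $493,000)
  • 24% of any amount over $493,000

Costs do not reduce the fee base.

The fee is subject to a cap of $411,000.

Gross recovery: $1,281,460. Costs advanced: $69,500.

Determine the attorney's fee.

$361,080.40

Fee base is the gross recovery, $1,281,460; costs are reimbursed separately.
First $169,000 at 43% = $72,670.00
Next $72,000 at 35.5% = $25,560.00
Next $144,000 at 30.5% = $43,920.00
Next $108,000 at 27.5% = $29,700.00
Remaining $788,460 at 24% = $189,230.40
Fee: $72,670.00 + $25,560.00 + $43,920.00 + $29,700.00 + $189,230.40 = $361,080.40
$361,080.40 is under the $411,000 cap.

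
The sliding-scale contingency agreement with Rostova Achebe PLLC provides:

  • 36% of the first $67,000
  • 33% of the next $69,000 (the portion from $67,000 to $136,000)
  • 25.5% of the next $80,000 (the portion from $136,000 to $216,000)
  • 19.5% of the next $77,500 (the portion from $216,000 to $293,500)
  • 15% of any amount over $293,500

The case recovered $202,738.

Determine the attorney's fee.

First $67,000 at 36% = $24,120.00
Next $69,000 at 33% = $22,770.00
Remaining $66,738 at 25.5% = $17,018.19
Fee: $24,120.00 + $22,770.00 + $17,018.19 = $63,908.19

$63,908.19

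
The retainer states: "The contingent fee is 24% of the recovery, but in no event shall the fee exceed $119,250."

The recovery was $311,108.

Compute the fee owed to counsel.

$74,665.92

24% of $311,108 = $74,665.92
That is under the $119,250 cap.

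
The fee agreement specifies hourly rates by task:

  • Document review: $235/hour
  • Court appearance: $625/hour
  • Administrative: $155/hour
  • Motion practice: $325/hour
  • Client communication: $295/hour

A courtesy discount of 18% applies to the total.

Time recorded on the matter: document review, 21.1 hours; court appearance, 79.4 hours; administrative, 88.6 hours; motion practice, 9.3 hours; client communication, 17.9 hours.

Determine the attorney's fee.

Document review: 21.1 × $235 = $4,958.50
Court appearance: 79.4 × $625 = $49,625.00
Administrative: 88.6 × $155 = $13,733.00
Motion practice: 9.3 × $325 = $3,022.50
Client communication: 17.9 × $295 = $5,280.50
Subtotal: $76,619.50
Less 18% discount: −$13,791.51
Total: $76,619.50 − $13,791.51 = $62,827.99

$62,827.99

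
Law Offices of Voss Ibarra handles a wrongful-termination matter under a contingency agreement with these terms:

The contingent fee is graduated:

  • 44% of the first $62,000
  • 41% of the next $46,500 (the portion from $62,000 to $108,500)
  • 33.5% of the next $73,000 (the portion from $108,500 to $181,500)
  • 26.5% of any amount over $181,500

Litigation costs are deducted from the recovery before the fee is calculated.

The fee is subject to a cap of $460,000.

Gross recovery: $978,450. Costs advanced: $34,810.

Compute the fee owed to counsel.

$272,767.10

Fee base (net of costs): $978,450 − $34,810 = $943,640
First $62,000 at 44% = $27,280.00
Next $46,500 at 41% = $19,065.00
Next $73,000 at 33.5% = $24,455.00
Remaining $762,140 at 26.5% = $201,967.10
Fee: $27,280.00 + $19,065.00 + $24,455.00 + $201,967.10 = $272,767.10
$272,767.10 is under the $460,000 cap.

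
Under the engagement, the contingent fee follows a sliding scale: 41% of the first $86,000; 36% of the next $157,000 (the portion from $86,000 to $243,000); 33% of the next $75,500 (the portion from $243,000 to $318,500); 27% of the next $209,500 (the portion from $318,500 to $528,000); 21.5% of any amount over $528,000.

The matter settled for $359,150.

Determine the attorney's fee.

First $86,000 at 41% = $35,260.00
Next $157,000 at 36% = $56,520.00
Next $75,500 at 33% = $24,915.00
Remaining $40,650 at 27% = $10,975.50
Fee: $35,260.00 + $56,520.00 + $24,915.00 + $10,975.50 = $127,670.50

$127,670.50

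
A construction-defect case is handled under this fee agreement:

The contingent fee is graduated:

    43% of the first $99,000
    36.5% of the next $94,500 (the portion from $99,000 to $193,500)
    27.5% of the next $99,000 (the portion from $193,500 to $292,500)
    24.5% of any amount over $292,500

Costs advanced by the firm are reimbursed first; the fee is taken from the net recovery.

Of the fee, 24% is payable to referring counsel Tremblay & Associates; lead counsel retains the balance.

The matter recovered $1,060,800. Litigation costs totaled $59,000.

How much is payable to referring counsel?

Fee base (net of costs): $1,060,800 − $59,000 = $1,001,800
First $99,000 at 43% = $42,570.00
Next $94,500 at 36.5% = $34,492.50
Next $99,000 at 27.5% = $27,225.00
Remaining $709,300 at 24.5% = $173,778.50
Fee: $42,570.00 + $34,492.50 + $27,225.00 + $173,778.50 = $278,066.00
Referral share: 24% of $278,066.00 = $66,735.84; lead counsel retains $278,066.00 − $66,735.84 = $211,330.16.

$66,735.84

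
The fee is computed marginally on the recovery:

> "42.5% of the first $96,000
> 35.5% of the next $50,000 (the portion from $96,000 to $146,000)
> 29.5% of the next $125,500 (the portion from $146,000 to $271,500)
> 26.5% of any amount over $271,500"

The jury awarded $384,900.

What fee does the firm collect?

$125,623.50

First $96,000 at 42.5% = $40,800.00
Next $50,000 at 35.5% = $17,750.00
Next $125,500 at 29.5% = $37,022.50
Remaining $113,400 at 26.5% = $30,051.00
Fee: $40,800.00 + $17,750.00 + $37,022.50 + $30,051.00 = $125,623.50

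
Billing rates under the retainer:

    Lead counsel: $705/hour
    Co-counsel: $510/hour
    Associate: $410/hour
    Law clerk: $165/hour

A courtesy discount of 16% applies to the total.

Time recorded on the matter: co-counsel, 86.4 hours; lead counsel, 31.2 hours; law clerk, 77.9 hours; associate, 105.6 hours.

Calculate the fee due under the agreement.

$102,655.98

Lead counsel: 31.2 × $705 = $21,996.00
Co-counsel: 86.4 × $510 = $44,064.00
Associate: 105.6 × $410 = $43,296.00
Law clerk: 77.9 × $165 = $12,853.50
Subtotal: $122,209.50
Less 16% discount: −$19,553.52
Total: $122,209.50 − $19,553.52 = $102,655.98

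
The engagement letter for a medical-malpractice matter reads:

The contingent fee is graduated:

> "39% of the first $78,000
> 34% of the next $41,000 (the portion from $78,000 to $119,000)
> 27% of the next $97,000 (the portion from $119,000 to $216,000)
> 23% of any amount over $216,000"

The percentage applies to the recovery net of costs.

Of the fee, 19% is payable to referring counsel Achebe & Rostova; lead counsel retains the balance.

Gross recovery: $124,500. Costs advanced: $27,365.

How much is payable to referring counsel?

Fee base (net of costs): $124,500 − $27,365 = $97,135
First $78,000 at 39% = $30,420.00
Remaining $19,135 at 34% = $6,505.90
Fee: $30,420.00 + $6,505.90 = $36,925.90
Referral share: 19% of $36,925.90 = $7,015.92; lead counsel retains $36,925.90 − $7,015.92 = $29,909.98.

$7,015.92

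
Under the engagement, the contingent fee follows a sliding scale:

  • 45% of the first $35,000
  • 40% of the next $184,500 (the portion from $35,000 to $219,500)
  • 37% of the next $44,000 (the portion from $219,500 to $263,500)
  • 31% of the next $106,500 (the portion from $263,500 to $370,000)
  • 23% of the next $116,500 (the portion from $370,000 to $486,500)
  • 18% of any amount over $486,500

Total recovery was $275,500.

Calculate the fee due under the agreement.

First $35,000 at 45% = $15,750.00
Next $184,500 at 40% = $73,800.00
Next $44,000 at 37% = $16,280.00
Remaining $12,000 at 31% = $3,720.00
Fee: $15,750.00 + $73,800.00 + $16,280.00 + $3,720.00 = $109,550.00

$109,550.00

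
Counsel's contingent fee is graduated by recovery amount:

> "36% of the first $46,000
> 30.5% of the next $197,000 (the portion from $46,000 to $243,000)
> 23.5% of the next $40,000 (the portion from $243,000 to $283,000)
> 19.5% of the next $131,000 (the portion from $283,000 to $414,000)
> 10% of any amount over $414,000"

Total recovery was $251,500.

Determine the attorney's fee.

First $46,000 at 36% = $16,560.00
Next $197,000 at 30.5% = $60,085.00
Remaining $8,500 at 23.5% = $1,997.50
Fee: $16,560.00 + $60,085.00 + $1,997.50 = $78,642.50

$78,642.50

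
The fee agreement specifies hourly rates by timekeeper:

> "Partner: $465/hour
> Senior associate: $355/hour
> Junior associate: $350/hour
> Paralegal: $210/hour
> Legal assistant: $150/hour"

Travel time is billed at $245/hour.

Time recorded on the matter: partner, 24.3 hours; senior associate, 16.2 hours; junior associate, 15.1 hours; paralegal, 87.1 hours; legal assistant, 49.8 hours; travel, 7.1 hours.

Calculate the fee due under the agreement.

Partner: 24.3 × $465 = $11,299.50
Senior associate: 16.2 × $355 = $5,751.00
Junior associate: 15.1 × $350 = $5,285.00
Paralegal: 87.1 × $210 = $18,291.00
Legal assistant: 49.8 × $150 = $7,470.00
Subtotal: $11,299.50 + $5,751.00 + $5,285.00 + $18,291.00 + $7,470.00 = $48,096.50
Travel: 7.1 × $245 = $1,739.50
Total: $48,096.50 + $1,739.50 = $49,836.00

$49,836.00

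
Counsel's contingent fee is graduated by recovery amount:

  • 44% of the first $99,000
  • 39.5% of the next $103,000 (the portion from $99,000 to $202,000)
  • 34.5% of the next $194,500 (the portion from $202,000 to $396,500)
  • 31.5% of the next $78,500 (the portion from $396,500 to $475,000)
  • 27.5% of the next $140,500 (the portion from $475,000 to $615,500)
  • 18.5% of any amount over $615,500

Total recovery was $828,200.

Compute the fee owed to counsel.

$254,062.00

First $99,000 at 44% = $43,560.00
Next $103,000 at 39.5% = $40,685.00
Next $194,500 at 34.5% = $67,102.50
Next $78,500 at 31.5% = $24,727.50
Next $140,500 at 27.5% = $38,637.50
Remaining $212,700 at 18.5% = $39,349.50
Fee: $43,560.00 + $40,685.00 + $67,102.50 + $24,727.50 + $38,637.50 + $39,349.50 = $254,062.00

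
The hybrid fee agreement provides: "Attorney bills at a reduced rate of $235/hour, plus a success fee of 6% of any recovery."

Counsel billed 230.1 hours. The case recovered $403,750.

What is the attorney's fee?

$78,298.50

Hourly: 230.1 × $235 = $54,073.50
Success fee: 6% of $403,750 = $24,225.00
Total: $54,073.50 + $24,225.00 = $78,298.50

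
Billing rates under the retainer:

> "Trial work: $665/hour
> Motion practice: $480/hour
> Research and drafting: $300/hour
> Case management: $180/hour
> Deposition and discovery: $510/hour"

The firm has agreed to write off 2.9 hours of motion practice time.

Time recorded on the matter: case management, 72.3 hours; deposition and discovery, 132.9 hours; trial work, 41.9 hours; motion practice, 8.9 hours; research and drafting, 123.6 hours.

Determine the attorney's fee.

Trial work: 41.9 × $665 = $27,863.50
Motion practice: 8.9 × $480 = $4,272.00
Research and drafting: 123.6 × $300 = $37,080.00
Case management: 72.3 × $180 = $13,014.00
Deposition and discovery: 132.9 × $510 = $67,779.00
Subtotal: $150,008.50
Write-off: 2.9 × $480 = $1,392.00
Total: $150,008.50 − $1,392.00 = $148,616.50

$148,616.50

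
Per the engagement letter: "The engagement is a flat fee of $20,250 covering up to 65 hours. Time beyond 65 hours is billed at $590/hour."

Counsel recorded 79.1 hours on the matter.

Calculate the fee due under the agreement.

Flat fee: $20,250.00
Excess hours: 79.1 − 65 = 14.1
Overrun: 14.1 × $590 = $8,319.00
Total: $20,250.00 + $8,319.00 = $28,569.00

$28,569.00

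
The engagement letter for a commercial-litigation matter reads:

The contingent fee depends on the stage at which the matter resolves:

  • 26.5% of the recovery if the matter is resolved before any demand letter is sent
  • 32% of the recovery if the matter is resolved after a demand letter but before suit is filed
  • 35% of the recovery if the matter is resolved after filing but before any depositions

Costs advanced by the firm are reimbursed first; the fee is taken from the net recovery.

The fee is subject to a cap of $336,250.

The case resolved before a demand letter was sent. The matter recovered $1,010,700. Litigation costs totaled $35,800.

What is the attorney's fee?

$258,348.50

Fee base (net of costs): $1,010,700 − $35,800 = $974,900
The matter resolved before a demand letter was sent, so the 26.5% rate applies.
$974,900 × 26.5% = $258,348.50
$258,348.50 is under the $336,250 cap.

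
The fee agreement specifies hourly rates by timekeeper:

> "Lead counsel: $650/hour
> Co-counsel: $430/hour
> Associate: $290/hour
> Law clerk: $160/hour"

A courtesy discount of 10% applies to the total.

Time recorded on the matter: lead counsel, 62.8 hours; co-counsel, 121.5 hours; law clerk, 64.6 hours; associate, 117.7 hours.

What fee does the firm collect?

Lead counsel: 62.8 × $650 = $40,820.00
Co-counsel: 121.5 × $430 = $52,245.00
Associate: 117.7 × $290 = $34,133.00
Law clerk: 64.6 × $160 = $10,336.00
Subtotal: $137,534.00
Less 10% discount: −$13,753.40
Total: $137,534.00 − $13,753.40 = $123,780.60

$123,780.60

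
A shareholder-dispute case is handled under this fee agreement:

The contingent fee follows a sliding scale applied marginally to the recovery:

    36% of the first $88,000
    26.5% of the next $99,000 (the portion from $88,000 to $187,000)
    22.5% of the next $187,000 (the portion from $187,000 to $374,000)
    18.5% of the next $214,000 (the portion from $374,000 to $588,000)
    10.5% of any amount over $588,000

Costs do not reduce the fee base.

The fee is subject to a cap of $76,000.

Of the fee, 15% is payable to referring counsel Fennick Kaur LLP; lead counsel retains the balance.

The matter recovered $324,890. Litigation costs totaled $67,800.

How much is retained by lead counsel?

$64,600.00

Fee base is the gross recovery, $324,890; costs are reimbursed separately.
First $88,000 at 36% = $31,680.00
Next $99,000 at 26.5% = $26,235.00
Remaining $137,890 at 22.5% = $31,025.25
Fee: $31,680.00 + $26,235.00 + $31,025.25 = $88,940.25
$88,940.25 exceeds the $76,000 cap, so the fee is capped at $76,000.00.
Referral share: 15% of $76,000.00 = $11,400.00; lead counsel retains $76,000.00 − $11,400.00 = $64,600.00.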